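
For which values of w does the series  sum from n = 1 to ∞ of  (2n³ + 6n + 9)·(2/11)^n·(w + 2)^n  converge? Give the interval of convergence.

Ratio test: |a_{n+1}/a_n| = [(2(n+1)³ + 6(n+1) + 9)/(2n³ + 6n + 9)] · 2/11 → 2/11 as n → ∞.
Convergence for |w + 2| · 2/11 < 1, i.e. |w + 2| < 11/2. So R = 11/2.
Check w = 7/2: the terms have absolute value of order n³, which does not tend to 0, so the series diverges by the divergence test.
When w = -15/2, the terms do not tend to 0, so the series diverges.

(-15/2, 7/2)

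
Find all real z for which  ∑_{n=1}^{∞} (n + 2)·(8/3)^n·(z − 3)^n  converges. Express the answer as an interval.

The ratio of consecutive coefficients is [((n+1) + 2)/(n + 2)] · 8/3 → 8/3.
Convergence for |z − 3| · 8/3 < 1, i.e. |z − 3| < 3/8. So R = 3/8.
Check z = 27/8: the n-th term does not approach 0; divergence by the term test.
Endpoint z = 21/8: the terms do not tend to 0, so the series diverges.

(21/8, 27/8)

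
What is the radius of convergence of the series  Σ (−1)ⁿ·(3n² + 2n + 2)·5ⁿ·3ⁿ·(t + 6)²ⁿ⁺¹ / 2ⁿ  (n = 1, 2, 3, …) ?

R = √30/15

The ratio of consecutive coefficients is [(3(n+1)² + 2(n+1) + 2)/(3n² + 2n + 2)] · 5·3/2 → 15/2.
Since the exponent of (t + 6) increases by 2 each term, convergence requires |t + 6|² < 2/15, hence R = √30/15.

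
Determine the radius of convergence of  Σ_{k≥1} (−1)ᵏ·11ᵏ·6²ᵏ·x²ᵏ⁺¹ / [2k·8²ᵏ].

Ratio test: |a_{k+1}/a_k| = [2k/2(k+1)] · 11·36/64 → 99/16 as k → ∞.
Since the exponent of x increases by 2 each term, convergence requires |x|² < 16/99, hence R = 4√11/33.

R = 4√11/33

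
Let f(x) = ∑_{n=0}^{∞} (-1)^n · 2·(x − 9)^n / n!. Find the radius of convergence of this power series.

Ratio test: |a_{n+1}/a_n| = 2/2 · 1/(n+1) → 0 as n → ∞.
Since the limit is 0 < 1 for every x, the series converges on all of ℝ and R = ∞.

R = ∞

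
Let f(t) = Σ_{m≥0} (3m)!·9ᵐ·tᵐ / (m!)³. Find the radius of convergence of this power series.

By the ratio test, |a_{m+1}/a_m| = (3m+1)·(3m+2)·(3m+3)/(m+1)³ · 9 → 243.
Convergence for |t| · 243 < 1, i.e. |t| < 1/243. So R = 1/243.

R = 1/243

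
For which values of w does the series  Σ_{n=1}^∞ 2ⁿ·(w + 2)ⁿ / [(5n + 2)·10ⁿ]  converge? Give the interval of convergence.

Apply the ratio test: |a_{n+1}| / |a_n| = [(5n + 2)/(5(n+1) + 2)] · 2/10, which tends to 1/5 as n → ∞.
Hence the series converges for |w + 2| < 1/(1/5) = 5, so the radius of convergence is 5.
Check w = 3: the terms are asymptotic to a nonzero constant times 1/n, so the series diverges by limit comparison with Σ 1/n.
Endpoint w = -7: an alternating series whose terms decrease to 0 in absolute value, so it converges by the Leibniz criterion.

[-7, 3)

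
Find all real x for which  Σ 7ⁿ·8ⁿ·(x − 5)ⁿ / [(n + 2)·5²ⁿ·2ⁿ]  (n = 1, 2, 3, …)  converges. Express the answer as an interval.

The ratio of consecutive coefficients is [(n + 2)/((n+1) + 2)] · 7·8/(25·2) → 28/25.
The series converges when 28/25 · |x − 5| < 1, giving R = 25/28.
When x = 165/28, the terms are asymptotic to a nonzero constant times 1/n, so the series diverges by limit comparison with Σ 1/n.
Endpoint x = 115/28: the terms alternate in sign and decrease monotonically to 0 in absolute value (size ~ c/n), so the alternating series test gives convergence.

[115/28, 165/28)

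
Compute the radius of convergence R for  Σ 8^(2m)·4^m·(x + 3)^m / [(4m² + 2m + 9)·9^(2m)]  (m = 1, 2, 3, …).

Apply the ratio test: |a_{m+1}| / |a_m| = [(4m² + 2m + 9)/(4(m+1)² + 2(m+1) + 9)] · 64·4/81, which tends to 256/81 as m → ∞.
Hence the series converges for |x + 3| < 1/(256/81) = 81/256, so the radius of convergence is 81/256.

R = 81/256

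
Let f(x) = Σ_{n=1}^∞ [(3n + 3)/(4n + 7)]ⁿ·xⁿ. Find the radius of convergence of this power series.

By the Cauchy root test, |a_n|^(1/n) = (3n + 3)/(4n + 7) → 3/4.
Thus R = 1/(3/4) = 4/3.

R = 4/3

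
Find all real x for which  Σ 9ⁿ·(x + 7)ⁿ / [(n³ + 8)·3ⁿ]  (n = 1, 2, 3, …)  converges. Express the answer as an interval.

Apply the ratio test: |a_{n+1}| / |a_n| = [(n³ + 8)/((n+1)³ + 8)] · 9/3, which tends to 3 as n → ∞.
Convergence for |x + 7| · 3 < 1, i.e. |x + 7| < 1/3. So R = 1/3.
When x = -20/3, absolute convergence follows by limit comparison with Σ 1/n³.
When x = -22/3, the series is dominated by a constant times Σ 1/n³, which converges (p = 3 > 1).

[-22/3, -20/3]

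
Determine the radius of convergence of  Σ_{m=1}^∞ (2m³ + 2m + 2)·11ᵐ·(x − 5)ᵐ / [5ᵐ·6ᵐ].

The ratio of consecutive coefficients is [(2(m+1)³ + 2(m+1) + 2)/(2m³ + 2m + 2)] · 11/(5·6) → 11/30.
Convergence for |x − 5| · 11/30 < 1, i.e. |x − 5| < 30/11. So R = 30/11.

R = 30/11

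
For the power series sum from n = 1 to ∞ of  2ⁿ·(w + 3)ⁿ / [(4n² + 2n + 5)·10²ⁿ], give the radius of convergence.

R = 50

The ratio of consecutive coefficients is [(4n² + 2n + 5)/(4(n+1)² + 2(n+1) + 5)] · 2/100 → 1/50.
Hence the series converges for |w + 3| < 1/(1/50) = 50, so the radius of convergence is 50.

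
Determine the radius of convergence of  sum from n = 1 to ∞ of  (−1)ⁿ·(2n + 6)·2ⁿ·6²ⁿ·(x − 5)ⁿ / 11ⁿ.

R = 11/72

By the ratio test, |a_{n+1}/a_n| = [(2(n+1) + 6)/(2n + 6)] · 2·36/11 → 72/11.
The series converges when 72/11 · |x − 5| < 1, giving R = 11/72.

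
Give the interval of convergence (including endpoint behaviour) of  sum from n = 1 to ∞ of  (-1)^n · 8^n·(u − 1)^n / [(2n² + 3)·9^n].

[-1/8, 17/8]

By the ratio test, |a_{n+1}/a_n| = [(2n² + 3)/(2(n+1)² + 3)] · 8/9 → 8/9.
Hence the series converges for |u − 1| < 1/(8/9) = 9/8, so the radius of convergence is 9/8.
At u = 17/8: absolute convergence follows by limit comparison with Σ 1/n².
Check u = -1/8: absolute convergence follows by limit comparison with Σ 1/n².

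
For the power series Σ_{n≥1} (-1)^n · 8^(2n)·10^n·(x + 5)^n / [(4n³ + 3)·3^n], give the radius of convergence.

R = 3/640

By the ratio test, |a_{n+1}/a_n| = [(4n³ + 3)/(4(n+1)³ + 3)] · 64·10/3 → 640/3.
Hence the series converges for |x + 5| < 1/(640/3) = 3/640, so the radius of convergence is 3/640.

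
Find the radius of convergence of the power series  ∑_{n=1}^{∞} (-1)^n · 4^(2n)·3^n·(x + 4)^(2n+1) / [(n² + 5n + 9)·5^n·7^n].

Ratio test: |a_{n+1}/a_n| = [(n² + 5n + 9)/((n+1)² + 5(n+1) + 9)] · 16·3/(5·7) → 48/35 as n → ∞.
Since the exponent of (x + 4) increases by 2 each term, convergence requires |x + 4|² < 35/48, hence R = √105/12.

R = √105/12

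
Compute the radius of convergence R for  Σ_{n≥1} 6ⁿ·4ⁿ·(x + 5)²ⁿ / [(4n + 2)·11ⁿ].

R = √66/12

By the ratio test, |a_{n+1}/a_n| = [(4n + 2)/(4(n+1) + 2)] · 6·4/11 → 24/11.
Since the exponent of (x + 5) increases by 2 each term, convergence requires |x + 5|² < 11/24, hence R = √66/12.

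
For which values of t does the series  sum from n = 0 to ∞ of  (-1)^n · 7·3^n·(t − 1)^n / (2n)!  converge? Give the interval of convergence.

(−∞, ∞)

The ratio of consecutive coefficients is 7/7 · 3 · 1/[(2n+1)·(2n+2)] → 0.
Since the limit is 0 < 1 for every t, the series converges on all of ℝ and R = ∞.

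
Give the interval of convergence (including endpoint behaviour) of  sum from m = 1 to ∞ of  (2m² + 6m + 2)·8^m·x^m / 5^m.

Apply the ratio test: |a_{m+1}| / |a_m| = [(2(m+1)² + 6(m+1) + 2)/(2m² + 6m + 2)] · 8/5, which tends to 8/5 as m → ∞.
Thus R = 1/(8/5) = 5/8.
When x = 5/8, the m-th term does not approach 0; divergence by the term test.
When x = -5/8, the m-th term does not approach 0; divergence by the term test.

(-5/8, 5/8)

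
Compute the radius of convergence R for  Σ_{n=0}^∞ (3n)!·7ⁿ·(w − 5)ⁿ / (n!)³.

By the ratio test, |a_{n+1}/a_n| = (3n+1)·(3n+2)·(3n+3)/(n+1)³ · 7 → 189.
Hence the series converges for |w − 5| < 1/(189) = 1/189, so the radius of convergence is 1/189.

R = 1/189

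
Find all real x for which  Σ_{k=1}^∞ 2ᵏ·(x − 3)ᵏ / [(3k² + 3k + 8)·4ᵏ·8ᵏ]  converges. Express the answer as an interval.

[-13, 19]

Apply the ratio test: |a_{k+1}| / |a_k| = [(3k² + 3k + 8)/(3(k+1)² + 3(k+1) + 8)] · 2/(4·8), which tends to 1/16 as k → ∞.
Hence the series converges for |x − 3| < 1/(1/16) = 16, so the radius of convergence is 16.
Check x = 19: the terms are on the order of 1/k², so the series converges absolutely by comparison with the p-series (p = 2 > 1).
Check x = -13: the terms are on the order of 1/k², so the series converges absolutely by comparison with the p-series (p = 2 > 1).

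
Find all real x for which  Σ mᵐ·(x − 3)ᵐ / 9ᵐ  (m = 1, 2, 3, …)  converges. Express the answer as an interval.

Applying the root test, |a_m|^(1/m) = m/9 → ∞.
Since the m-th root of |a_m| is unbounded, the series converges only at x = 3; R = 0.

{3}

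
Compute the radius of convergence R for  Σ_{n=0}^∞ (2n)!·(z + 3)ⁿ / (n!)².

By the ratio test, |a_{n+1}/a_n| = (2n+1)·(2n+2)/(n+1)² → 4.
The series converges when 4 · |z + 3| < 1, giving R = 1/4.

R = 1/4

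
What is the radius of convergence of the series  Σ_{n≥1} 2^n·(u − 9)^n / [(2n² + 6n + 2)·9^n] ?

R = 9/2

Apply the ratio test: |a_{n+1}| / |a_n| = [(2n² + 6n + 2)/(2(n+1)² + 6(n+1) + 2)] · 2/9, which tends to 2/9 as n → ∞.
Hence the series converges for |u − 9| < 1/(2/9) = 9/2, so the radius of convergence is 9/2.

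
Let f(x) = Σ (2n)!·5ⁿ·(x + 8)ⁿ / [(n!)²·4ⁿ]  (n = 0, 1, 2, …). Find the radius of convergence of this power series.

Ratio test: |a_{n+1}/a_n| = (2n+1)·(2n+2)/(n+1)² · 5/4 → 5 as n → ∞.
Convergence for |x + 8| · 5 < 1, i.e. |x + 8| < 1/5. So R = 1/5.

R = 1/5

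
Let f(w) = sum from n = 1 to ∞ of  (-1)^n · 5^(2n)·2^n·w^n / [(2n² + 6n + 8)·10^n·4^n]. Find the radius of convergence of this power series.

By the ratio test, |a_{n+1}/a_n| = [(2n² + 6n + 8)/(2(n+1)² + 6(n+1) + 8)] · 25·2/(10·4) → 5/4.
Thus R = 1/(5/4) = 4/5.

R = 4/5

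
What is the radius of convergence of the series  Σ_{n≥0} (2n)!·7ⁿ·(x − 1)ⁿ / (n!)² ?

R = 1/28

By the ratio test, |a_{n+1}/a_n| = (2n+1)·(2n+2)/(n+1)² · 7 → 28.
The series converges when 28 · |x − 1| < 1, giving R = 1/28.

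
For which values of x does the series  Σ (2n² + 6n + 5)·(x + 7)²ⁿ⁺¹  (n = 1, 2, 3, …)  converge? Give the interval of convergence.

Apply the ratio test: |a_{n+1}| / |a_n| = (2(n+1)² + 6(n+1) + 5)/(2n² + 6n + 5), which tends to 1 as n → ∞.
Since the exponent of (x + 7) increases by 2 each term, convergence requires |x + 7|² < 1, hence R = 1.
Endpoint x = -6: the n-th term does not approach 0; divergence by the term test.
Check x = -8: the terms do not tend to 0, so the series diverges.

(-8, -6)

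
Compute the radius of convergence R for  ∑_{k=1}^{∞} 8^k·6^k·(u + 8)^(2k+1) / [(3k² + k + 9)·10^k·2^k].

R = √15/6

By the ratio test, |a_{k+1}/a_k| = [(3k² + k + 9)/(3(k+1)² + (k+1) + 9)] · 8·6/(10·2) → 12/5.
Successive powers of (u + 8) differ by 2, so the series converges when |u + 8|² · 12/5 < 1, i.e. |u + 8| < √(5/12). So R = √15/6.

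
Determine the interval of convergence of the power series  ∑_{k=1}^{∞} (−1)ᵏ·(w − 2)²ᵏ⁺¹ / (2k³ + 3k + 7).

Ratio test: |a_{k+1}/a_k| = (2k³ + 3k + 7)/(2(k+1)³ + 3(k+1) + 7) → 1 as k → ∞.
Writing y = (w − 2)², the series in y has radius 1, so |w − 2| < √(1) = 1 and R = 1.
At w = 3: the terms are on the order of 1/k³, so the series converges absolutely by comparison with the p-series (p = 3 > 1).
Endpoint w = 1: the series is dominated by a constant times Σ 1/k³, which converges (p = 3 > 1).

[1, 3]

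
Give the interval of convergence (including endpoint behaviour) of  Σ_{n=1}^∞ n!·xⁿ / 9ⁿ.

{0}

By the ratio test, |a_{n+1}/a_n| = (n+1) · 1/9 → ∞.
Since the ratio → ∞, the series diverges for every x ≠ 0, and R = 0.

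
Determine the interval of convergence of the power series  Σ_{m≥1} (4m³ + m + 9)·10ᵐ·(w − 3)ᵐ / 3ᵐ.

(27/10, 33/10)

The ratio of consecutive coefficients is [(4(m+1)³ + (m+1) + 9)/(4m³ + m + 9)] · 10/3 → 10/3.
The series converges when 10/3 · |w − 3| < 1, giving R = 3/10.
Check w = 33/10: the terms do not tend to 0, so the series diverges.
Check w = 27/10: the m-th term does not approach 0; divergence by the term test.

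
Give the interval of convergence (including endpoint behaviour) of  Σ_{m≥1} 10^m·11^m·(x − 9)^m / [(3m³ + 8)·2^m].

The ratio of consecutive coefficients is [(3m³ + 8)/(3(m+1)³ + 8)] · 10·11/2 → 55.
Thus R = 1/(55) = 1/55.
Endpoint x = 496/55: the series is dominated by a constant times Σ 1/m³, which converges (p = 3 > 1).
Check x = 494/55: the series is dominated by a constant times Σ 1/m³, which converges (p = 3 > 1).

[494/55, 496/55]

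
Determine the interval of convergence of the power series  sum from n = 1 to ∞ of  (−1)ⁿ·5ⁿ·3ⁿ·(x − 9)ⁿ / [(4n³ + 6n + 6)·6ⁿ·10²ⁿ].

By the ratio test, |a_{n+1}/a_n| = [(4n³ + 6n + 6)/(4(n+1)³ + 6(n+1) + 6)] · 5·3/(6·100) → 1/40.
Hence the series converges for |x − 9| < 1/(1/40) = 40, so the radius of convergence is 40.
At x = 49: the terms are on the order of 1/n³, so the series converges absolutely by comparison with the p-series (p = 3 > 1).
Endpoint x = -31: the terms are on the order of 1/n³, so the series converges absolutely by comparison with the p-series (p = 3 > 1).

[-31, 49]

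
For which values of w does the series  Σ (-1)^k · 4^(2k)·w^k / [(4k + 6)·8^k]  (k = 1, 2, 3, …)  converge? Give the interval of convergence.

The ratio of consecutive coefficients is [(4k + 6)/(4(k+1) + 6)] · 16/8 → 2.
The series converges when 2 · |w| < 1, giving R = 1/2.
Endpoint w = 1/2: an alternating series whose terms decrease to 0 in absolute value, so it converges by the Leibniz criterion.
When w = -1/2, the terms behave like c/k; limit comparison with the harmonic series gives divergence.

(-1/2, 1/2]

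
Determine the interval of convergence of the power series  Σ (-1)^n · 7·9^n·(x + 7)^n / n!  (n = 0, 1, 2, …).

(−∞, ∞)

Ratio test: |a_{n+1}/a_n| = 7/7 · 9 · 1/(n+1) → 0 as n → ∞.
Since the limit is 0 < 1 for every x, the series converges on all of ℝ and R = ∞.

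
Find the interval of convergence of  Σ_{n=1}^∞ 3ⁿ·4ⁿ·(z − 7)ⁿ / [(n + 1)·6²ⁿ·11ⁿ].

Ratio test: |a_{n+1}/a_n| = [(n + 1)/((n+1) + 1)] · 3·4/(36·11) → 1/33 as n → ∞.
The series converges when 1/33 · |z − 7| < 1, giving R = 33.
Endpoint z = 40: the terms are asymptotic to a nonzero constant times 1/n, so the series diverges by limit comparison with Σ 1/n.
At z = -26: an alternating series whose terms decrease to 0 in absolute value, so it converges by the Leibniz criterion.

[-26, 40)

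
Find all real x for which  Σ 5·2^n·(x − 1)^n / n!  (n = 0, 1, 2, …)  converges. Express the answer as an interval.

(−∞, ∞)

Apply the ratio test: |a_{n+1}| / |a_n| = 5/5 · 2 · 1/(n+1), which tends to 0 as n → ∞.
The ratio tends to 0 regardless of x, hence R = ∞.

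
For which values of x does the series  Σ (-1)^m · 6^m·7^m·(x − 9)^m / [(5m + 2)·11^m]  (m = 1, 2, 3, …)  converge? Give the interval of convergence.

(367/42, 389/42]

Ratio test: |a_{m+1}/a_m| = [(5m + 2)/(5(m+1) + 2)] · 6·7/11 → 42/11 as m → ∞.
Thus R = 1/(42/11) = 11/42.
At x = 389/42: an alternating series whose terms decrease to 0 in absolute value, so it converges by the Leibniz criterion.
Endpoint x = 367/42: comparison with the harmonic series Σ 1/m shows the series diverges.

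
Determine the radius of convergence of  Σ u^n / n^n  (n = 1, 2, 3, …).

By the Cauchy root test, |a_n|^(1/n) = 1/n → 0.
The limit is 0 for every u, so R = ∞.

R = ∞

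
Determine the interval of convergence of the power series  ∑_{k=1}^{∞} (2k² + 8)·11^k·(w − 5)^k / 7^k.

(48/11, 62/11)

Ratio test: |a_{k+1}/a_k| = [(2(k+1)² + 8)/(2k² + 8)] · 11/7 → 11/7 as k → ∞.
Thus R = 1/(11/7) = 7/11.
At w = 62/11: the terms do not tend to 0, so the series diverges.
When w = 48/11, the terms do not tend to 0, so the series diverges.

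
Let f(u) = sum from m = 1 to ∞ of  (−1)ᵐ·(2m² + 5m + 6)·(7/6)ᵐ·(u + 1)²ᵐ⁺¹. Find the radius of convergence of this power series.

Ratio test: |a_{m+1}/a_m| = [(2(m+1)² + 5(m+1) + 6)/(2m² + 5m + 6)] · 7/6 → 7/6 as m → ∞.
Writing y = (u + 1)², the series in y has radius 6/7, so |u + 1| < √(6/7) and R = √42/7.

R = √42/7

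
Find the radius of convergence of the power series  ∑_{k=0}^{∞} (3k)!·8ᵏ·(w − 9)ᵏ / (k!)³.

R = 1/216

By the ratio test, |a_{k+1}/a_k| = (3k+1)·(3k+2)·(3k+3)/(k+1)³ · 8 → 216.
Thus R = 1/(216) = 1/216.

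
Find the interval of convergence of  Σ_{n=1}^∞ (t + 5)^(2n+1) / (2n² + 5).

[-6, -4]

The ratio of consecutive coefficients is (2n² + 5)/(2(n+1)² + 5) → 1.
Since the exponent of (t + 5) increases by 2 each term, convergence requires |t + 5|² < 1, hence R = 1.
At t = -4: the series is dominated by a constant times Σ 1/n², which converges (p = 2 > 1).
Check t = -6: the series is dominated by a constant times Σ 1/n², which converges (p = 2 > 1).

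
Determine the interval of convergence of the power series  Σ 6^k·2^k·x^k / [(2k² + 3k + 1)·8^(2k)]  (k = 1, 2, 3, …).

[-16/3, 16/3]

The ratio of consecutive coefficients is [(2k² + 3k + 1)/(2(k+1)² + 3(k+1) + 1)] · 6·2/64 → 3/16.
The series converges when 3/16 · |x| < 1, giving R = 16/3.
Check x = 16/3: absolute convergence follows by limit comparison with Σ 1/k².
Check x = -16/3: the series is dominated by a constant times Σ 1/k², which converges (p = 2 > 1).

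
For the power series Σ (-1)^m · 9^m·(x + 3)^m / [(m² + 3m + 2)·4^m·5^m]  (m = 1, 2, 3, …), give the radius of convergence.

Apply the ratio test: |a_{m+1}| / |a_m| = [(m² + 3m + 2)/((m+1)² + 3(m+1) + 2)] · 9/(4·5), which tends to 9/20 as m → ∞.
Thus R = 1/(9/20) = 20/9.

R = 20/9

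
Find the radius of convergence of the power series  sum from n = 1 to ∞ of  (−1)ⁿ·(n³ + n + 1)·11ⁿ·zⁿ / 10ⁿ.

R = 10/11

Apply the ratio test: |a_{n+1}| / |a_n| = [((n+1)³ + (n+1) + 1)/(n³ + n + 1)] · 11/10, which tends to 11/10 as n → ∞.
The series converges when 11/10 · |z| < 1, giving R = 10/11.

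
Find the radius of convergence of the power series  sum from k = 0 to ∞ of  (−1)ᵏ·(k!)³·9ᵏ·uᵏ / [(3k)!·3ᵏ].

R = 9

Apply the ratio test: |a_{k+1}| / |a_k| = (k+1)³/[(3k+1)·(3k+2)·(3k+3)] · 9/3, which tends to 1/9 as k → ∞.
Hence the series converges for |u| < 1/(1/9) = 9, so the radius of convergence is 9.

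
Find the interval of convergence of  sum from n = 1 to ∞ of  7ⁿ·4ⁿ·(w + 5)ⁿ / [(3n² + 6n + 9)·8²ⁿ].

[-51/7, -19/7]

Apply the ratio test: |a_{n+1}| / |a_n| = [(3n² + 6n + 9)/(3(n+1)² + 6(n+1) + 9)] · 7·4/64, which tends to 7/16 as n → ∞.
Thus R = 1/(7/16) = 16/7.
When w = -19/7, the series is dominated by a constant times Σ 1/n², which converges (p = 2 > 1).
When w = -51/7, the terms are on the order of 1/n², so the series converges absolutely by comparison with the p-series (p = 2 > 1).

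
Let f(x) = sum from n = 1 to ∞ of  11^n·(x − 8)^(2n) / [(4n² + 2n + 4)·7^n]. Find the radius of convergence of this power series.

R = √77/11

Ratio test: |a_{n+1}/a_n| = [(4n² + 2n + 4)/(4(n+1)² + 2(n+1) + 4)] · 11/7 → 11/7 as n → ∞.
Writing y = (x − 8)², the series in y has radius 7/11, so |x − 8| < √(7/11) and R = √77/11.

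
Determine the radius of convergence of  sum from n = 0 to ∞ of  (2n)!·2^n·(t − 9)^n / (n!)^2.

Apply the ratio test: |a_{n+1}| / |a_n| = (2n+1)·(2n+2)/(n+1)² · 2, which tends to 8 as n → ∞.
Hence the series converges for |t − 9| < 1/(8) = 1/8, so the radius of convergence is 1/8.

R = 1/8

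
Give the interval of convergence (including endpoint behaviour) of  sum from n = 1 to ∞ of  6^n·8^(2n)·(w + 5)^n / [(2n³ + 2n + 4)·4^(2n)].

[-121/24, -119/24]

Ratio test: |a_{n+1}/a_n| = [(2n³ + 2n + 4)/(2(n+1)³ + 2(n+1) + 4)] · 6·64/16 → 24 as n → ∞.
Hence the series converges for |w + 5| < 1/(24) = 1/24, so the radius of convergence is 1/24.
Endpoint w = -119/24: absolute convergence follows by limit comparison with Σ 1/n³.
At w = -121/24: the terms are on the order of 1/n³, so the series converges absolutely by comparison with the p-series (p = 3 > 1).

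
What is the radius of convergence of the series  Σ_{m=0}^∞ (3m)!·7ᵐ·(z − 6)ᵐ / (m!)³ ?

R = 1/189

By the ratio test, |a_{m+1}/a_m| = (3m+1)·(3m+2)·(3m+3)/(m+1)³ · 7 → 189.
The series converges when 189 · |z − 6| < 1, giving R = 1/189.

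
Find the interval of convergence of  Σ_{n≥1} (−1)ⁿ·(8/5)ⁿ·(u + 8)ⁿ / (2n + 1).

Ratio test: |a_{n+1}/a_n| = [(2n + 1)/(2(n+1) + 1)] · 8/5 → 8/5 as n → ∞.
Thus R = 1/(8/5) = 5/8.
When u = -59/8, the terms alternate in sign and decrease monotonically to 0 in absolute value (size ~ c/n), so the alternating series test gives convergence.
Endpoint u = -69/8: the terms are asymptotic to a nonzero constant times 1/n, so the series diverges by limit comparison with Σ 1/n.

(-69/8, -59/8]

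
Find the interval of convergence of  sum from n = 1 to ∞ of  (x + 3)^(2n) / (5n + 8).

(-4, -2)

Ratio test: |a_{n+1}/a_n| = (5n + 8)/(5(n+1) + 8) → 1 as n → ∞.
Since the exponent of (x + 3) increases by 2 each term, convergence requires |x + 3|² < 1, hence R = 1.
Check x = -2: comparison with the harmonic series Σ 1/n shows the series diverges.
Endpoint x = -4: the terms behave like c/n; limit comparison with the harmonic series gives divergence.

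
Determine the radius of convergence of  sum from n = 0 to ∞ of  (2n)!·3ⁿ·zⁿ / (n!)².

Apply the ratio test: |a_{n+1}| / |a_n| = (2n+1)·(2n+2)/(n+1)² · 3, which tends to 12 as n → ∞.
The series converges when 12 · |z| < 1, giving R = 1/12.

R = 1/12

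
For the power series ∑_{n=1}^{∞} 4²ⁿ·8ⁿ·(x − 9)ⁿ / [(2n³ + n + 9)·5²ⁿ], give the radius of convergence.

R = 25/128

The ratio of consecutive coefficients is [(2n³ + n + 9)/(2(n+1)³ + (n+1) + 9)] · 16·8/25 → 128/25.
The series converges when 128/25 · |x − 9| < 1, giving R = 25/128.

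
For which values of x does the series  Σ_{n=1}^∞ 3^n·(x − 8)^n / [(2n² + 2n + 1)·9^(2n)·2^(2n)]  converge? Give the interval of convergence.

[-100, 116]

Ratio test: |a_{n+1}/a_n| = [(2n² + 2n + 1)/(2(n+1)² + 2(n+1) + 1)] · 3/(81·4) → 1/108 as n → ∞.
Thus R = 1/(1/108) = 108.
When x = 116, the terms are on the order of 1/n², so the series converges absolutely by comparison with the p-series (p = 2 > 1).
Check x = -100: the terms are on the order of 1/n², so the series converges absolutely by comparison with the p-series (p = 2 > 1).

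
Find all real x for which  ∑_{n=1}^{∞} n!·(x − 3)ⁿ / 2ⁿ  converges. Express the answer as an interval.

{3}

Ratio test: |a_{n+1}/a_n| = (n+1) · 1/2 → ∞ as n → ∞.
The ratio grows without bound, so the series diverges whenever (x − 3) ≠ 0; it converges only at x = 3. R = 0.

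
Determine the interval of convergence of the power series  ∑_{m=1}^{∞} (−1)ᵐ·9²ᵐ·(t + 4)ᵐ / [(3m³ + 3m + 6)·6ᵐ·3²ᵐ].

Ratio test: |a_{m+1}/a_m| = [(3m³ + 3m + 6)/(3(m+1)³ + 3(m+1) + 6)] · 81/(6·9) → 3/2 as m → ∞.
Convergence for |t + 4| · 3/2 < 1, i.e. |t + 4| < 2/3. So R = 2/3.
Endpoint t = -10/3: the terms are on the order of 1/m³, so the series converges absolutely by comparison with the p-series (p = 3 > 1).
When t = -14/3, absolute convergence follows by limit comparison with Σ 1/m³.

[-14/3, -10/3]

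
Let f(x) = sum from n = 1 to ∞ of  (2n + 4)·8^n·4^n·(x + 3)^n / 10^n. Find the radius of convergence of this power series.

R = 5/16

Apply the ratio test: |a_{n+1}| / |a_n| = [(2(n+1) + 4)/(2n + 4)] · 8·4/10, which tends to 16/5 as n → ∞.
The series converges when 16/5 · |x + 3| < 1, giving R = 5/16.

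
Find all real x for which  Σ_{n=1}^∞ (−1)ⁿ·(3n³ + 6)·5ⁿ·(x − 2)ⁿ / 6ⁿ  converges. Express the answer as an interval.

(4/5, 16/5)

The ratio of consecutive coefficients is [(3(n+1)³ + 6)/(3n³ + 6)] · 5/6 → 5/6.
The series converges when 5/6 · |x − 2| < 1, giving R = 6/5.
Endpoint x = 16/5: the terms do not tend to 0, so the series diverges.
At x = 4/5: the terms have absolute value of order n³, which does not tend to 0, so the series diverges by the divergence test.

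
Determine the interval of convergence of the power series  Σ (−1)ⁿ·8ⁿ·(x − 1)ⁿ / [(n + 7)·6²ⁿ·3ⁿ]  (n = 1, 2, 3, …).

Ratio test: |a_{n+1}/a_n| = [(n + 7)/((n+1) + 7)] · 8/(36·3) → 2/27 as n → ∞.
Convergence for |x − 1| · 2/27 < 1, i.e. |x − 1| < 27/2. So R = 27/2.
At x = 29/2: the terms alternate in sign and decrease monotonically to 0 in absolute value (size ~ c/n), so the alternating series test gives convergence.
Endpoint x = -25/2: the terms are asymptotic to a nonzero constant times 1/n, so the series diverges by limit comparison with Σ 1/n.

(-25/2, 29/2]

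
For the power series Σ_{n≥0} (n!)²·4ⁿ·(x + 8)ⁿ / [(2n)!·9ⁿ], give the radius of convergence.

R = 9

By the ratio test, |a_{n+1}/a_n| = (n+1)²/[(2n+1)·(2n+2)] · 4/9 → 1/9.
Hence the series converges for |x + 8| < 1/(1/9) = 9, so the radius of convergence is 9.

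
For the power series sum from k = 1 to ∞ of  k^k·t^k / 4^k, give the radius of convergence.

By the Cauchy root test, |a_k|^(1/k) = k/4 → ∞.
Since the k-th root of |a_k| is unbounded, the series converges only at t = 0; R = 0.

R = 0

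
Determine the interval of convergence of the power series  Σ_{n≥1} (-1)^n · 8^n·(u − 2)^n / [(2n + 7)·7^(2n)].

By the ratio test, |a_{n+1}/a_n| = [(2n + 7)/(2(n+1) + 7)] · 8/49 → 8/49.
Convergence for |u − 2| · 8/49 < 1, i.e. |u − 2| < 49/8. So R = 49/8.
At u = 65/8: convergence follows from the alternating series test (terms decrease monotonically to 0).
At u = -33/8: the terms are asymptotic to a nonzero constant times 1/n, so the series diverges by limit comparison with Σ 1/n.

(-33/8, 65/8]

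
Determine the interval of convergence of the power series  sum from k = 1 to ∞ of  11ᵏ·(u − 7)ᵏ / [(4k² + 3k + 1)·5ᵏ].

[72/11, 82/11]

By the ratio test, |a_{k+1}/a_k| = [(4k² + 3k + 1)/(4(k+1)² + 3(k+1) + 1)] · 11/5 → 11/5.
Thus R = 1/(11/5) = 5/11.
Check u = 82/11: absolute convergence follows by limit comparison with Σ 1/k².
At u = 72/11: the terms are on the order of 1/k², so the series converges absolutely by comparison with the p-series (p = 2 > 1).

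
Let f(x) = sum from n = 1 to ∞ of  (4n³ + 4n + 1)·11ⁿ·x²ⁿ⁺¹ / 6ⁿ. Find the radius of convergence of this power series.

The ratio of consecutive coefficients is [(4(n+1)³ + 4(n+1) + 1)/(4n³ + 4n + 1)] · 11/6 → 11/6.
Writing y = x², the series in y has radius 6/11, so |x| < √(6/11) and R = √66/11.

R = √66/11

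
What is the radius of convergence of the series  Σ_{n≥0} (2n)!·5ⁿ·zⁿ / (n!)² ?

R = 1/20

Apply the ratio test: |a_{n+1}| / |a_n| = (2n+1)·(2n+2)/(n+1)² · 5, which tends to 20 as n → ∞.
Hence the series converges for |z| < 1/(20) = 1/20, so the radius of convergence is 1/20.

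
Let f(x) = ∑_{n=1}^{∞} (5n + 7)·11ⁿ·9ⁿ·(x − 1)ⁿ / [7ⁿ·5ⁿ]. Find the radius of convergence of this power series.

By the ratio test, |a_{n+1}/a_n| = [(5(n+1) + 7)/(5n + 7)] · 11·9/(7·5) → 99/35.
Convergence for |x − 1| · 99/35 < 1, i.e. |x − 1| < 35/99. So R = 35/99.

R = 35/99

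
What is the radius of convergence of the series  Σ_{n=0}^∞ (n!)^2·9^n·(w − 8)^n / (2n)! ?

R = 4/9

Apply the ratio test: |a_{n+1}| / |a_n| = (n+1)²/[(2n+1)·(2n+2)] · 9, which tends to 9/4 as n → ∞.
Thus R = 1/(9/4) = 4/9.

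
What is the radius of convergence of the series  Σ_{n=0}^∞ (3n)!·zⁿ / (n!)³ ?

By the ratio test, |a_{n+1}/a_n| = (3n+1)·(3n+2)·(3n+3)/(n+1)³ → 27.
Convergence for |z| · 27 < 1, i.e. |z| < 1/27. So R = 1/27.

R = 1/27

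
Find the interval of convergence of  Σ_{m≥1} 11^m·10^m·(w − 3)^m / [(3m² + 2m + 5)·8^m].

[161/55, 169/55]

Apply the ratio test: |a_{m+1}| / |a_m| = [(3m² + 2m + 5)/(3(m+1)² + 2(m+1) + 5)] · 11·10/8, which tends to 55/4 as m → ∞.
The series converges when 55/4 · |w − 3| < 1, giving R = 4/55.
Endpoint w = 169/55: the terms are on the order of 1/m², so the series converges absolutely by comparison with the p-series (p = 2 > 1).
When w = 161/55, absolute convergence follows by limit comparison with Σ 1/m².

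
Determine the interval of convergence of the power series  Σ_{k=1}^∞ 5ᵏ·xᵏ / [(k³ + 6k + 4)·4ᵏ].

Ratio test: |a_{k+1}/a_k| = [(k³ + 6k + 4)/((k+1)³ + 6(k+1) + 4)] · 5/4 → 5/4 as k → ∞.
Hence the series converges for |x| < 1/(5/4) = 4/5, so the radius of convergence is 4/5.
When x = 4/5, the series is dominated by a constant times Σ 1/k³, which converges (p = 3 > 1).
When x = -4/5, the series is dominated by a constant times Σ 1/k³, which converges (p = 3 > 1).

[-4/5, 4/5]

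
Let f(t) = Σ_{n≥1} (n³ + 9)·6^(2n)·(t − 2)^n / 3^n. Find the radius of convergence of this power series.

Ratio test: |a_{n+1}/a_n| = [((n+1)³ + 9)/(n³ + 9)] · 36/3 → 12 as n → ∞.
Hence the series converges for |t − 2| < 1/(12) = 1/12, so the radius of convergence is 1/12.

R = 1/12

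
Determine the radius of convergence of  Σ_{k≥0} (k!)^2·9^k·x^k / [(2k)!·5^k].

R = 20/9

Apply the ratio test: |a_{k+1}| / |a_k| = (k+1)²/[(2k+1)·(2k+2)] · 9/5, which tends to 9/20 as k → ∞.
Thus R = 1/(9/20) = 20/9.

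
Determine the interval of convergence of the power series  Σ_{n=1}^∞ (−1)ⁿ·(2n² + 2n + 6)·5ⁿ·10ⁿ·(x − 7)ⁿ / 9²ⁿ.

Apply the ratio test: |a_{n+1}| / |a_n| = [(2(n+1)² + 2(n+1) + 6)/(2n² + 2n + 6)] · 5·10/81, which tends to 50/81 as n → ∞.
Convergence for |x − 7| · 50/81 < 1, i.e. |x − 7| < 81/50. So R = 81/50.
Endpoint x = 431/50: the terms have absolute value of order n², which does not tend to 0, so the series diverges by the divergence test.
Check x = 269/50: the terms do not tend to 0, so the series diverges.

(269/50, 431/50)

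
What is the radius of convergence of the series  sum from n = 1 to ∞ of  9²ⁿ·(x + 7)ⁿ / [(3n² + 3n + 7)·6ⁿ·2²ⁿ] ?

R = 8/27

Ratio test: |a_{n+1}/a_n| = [(3n² + 3n + 7)/(3(n+1)² + 3(n+1) + 7)] · 81/(6·4) → 27/8 as n → ∞.
Thus R = 1/(27/8) = 8/27.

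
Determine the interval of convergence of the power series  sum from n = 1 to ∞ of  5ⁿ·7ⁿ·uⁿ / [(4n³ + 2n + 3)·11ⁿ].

The ratio of consecutive coefficients is [(4n³ + 2n + 3)/(4(n+1)³ + 2(n+1) + 3)] · 5·7/11 → 35/11.
Hence the series converges for |u| < 1/(35/11) = 11/35, so the radius of convergence is 11/35.
When u = 11/35, the terms are on the order of 1/n³, so the series converges absolutely by comparison with the p-series (p = 3 > 1).
At u = -11/35: absolute convergence follows by limit comparison with Σ 1/n³.

[-11/35, 11/35]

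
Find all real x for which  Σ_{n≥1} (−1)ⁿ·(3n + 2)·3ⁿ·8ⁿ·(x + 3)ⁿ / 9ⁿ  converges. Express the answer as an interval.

Ratio test: |a_{n+1}/a_n| = [(3(n+1) + 2)/(3n + 2)] · 3·8/9 → 8/3 as n → ∞.
The series converges when 8/3 · |x + 3| < 1, giving R = 3/8.
Check x = -21/8: the n-th term does not approach 0; divergence by the term test.
Endpoint x = -27/8: the terms have absolute value of order n, which does not tend to 0, so the series diverges by the divergence test.

(-27/8, -21/8)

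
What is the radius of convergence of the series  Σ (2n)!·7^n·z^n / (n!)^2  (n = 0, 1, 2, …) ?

The ratio of consecutive coefficients is (2n+1)·(2n+2)/(n+1)² · 7 → 28.
Convergence for |z| · 28 < 1, i.e. |z| < 1/28. So R = 1/28.

R = 1/28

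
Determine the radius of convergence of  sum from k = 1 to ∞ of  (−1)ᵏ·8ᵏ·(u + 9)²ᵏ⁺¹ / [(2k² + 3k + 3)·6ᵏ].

By the ratio test, |a_{k+1}/a_k| = [(2k² + 3k + 3)/(2(k+1)² + 3(k+1) + 3)] · 8/6 → 4/3.
Since the exponent of (u + 9) increases by 2 each term, convergence requires |u + 9|² < 3/4, hence R = √3/2.

R = √3/2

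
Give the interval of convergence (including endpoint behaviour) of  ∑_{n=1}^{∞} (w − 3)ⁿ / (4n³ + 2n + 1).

[2, 4]

Ratio test: |a_{n+1}/a_n| = (4n³ + 2n + 1)/(4(n+1)³ + 2(n+1) + 1) → 1 as n → ∞.
Hence R = 1.
Endpoint w = 4: absolute convergence follows by limit comparison with Σ 1/n³.
At w = 2: the series is dominated by a constant times Σ 1/n³, which converges (p = 3 > 1).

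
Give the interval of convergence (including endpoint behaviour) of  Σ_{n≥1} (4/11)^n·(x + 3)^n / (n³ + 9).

By the ratio test, |a_{n+1}/a_n| = [(n³ + 9)/((n+1)³ + 9)] · 4/11 → 4/11.
Hence the series converges for |x + 3| < 1/(4/11) = 11/4, so the radius of convergence is 11/4.
Check x = -1/4: absolute convergence follows by limit comparison with Σ 1/n³.
Check x = -23/4: absolute convergence follows by limit comparison with Σ 1/n³.

[-23/4, -1/4]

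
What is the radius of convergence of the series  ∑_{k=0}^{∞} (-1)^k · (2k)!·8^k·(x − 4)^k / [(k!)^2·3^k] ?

Ratio test: |a_{k+1}/a_k| = (2k+1)·(2k+2)/(k+1)² · 8/3 → 32/3 as k → ∞.
Convergence for |x − 4| · 32/3 < 1, i.e. |x − 4| < 3/32. So R = 3/32.

R = 3/32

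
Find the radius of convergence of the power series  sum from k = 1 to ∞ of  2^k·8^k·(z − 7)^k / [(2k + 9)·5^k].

The ratio of consecutive coefficients is [(2k + 9)/(2(k+1) + 9)] · 2·8/5 → 16/5.
The series converges when 16/5 · |z − 7| < 1, giving R = 5/16.

R = 5/16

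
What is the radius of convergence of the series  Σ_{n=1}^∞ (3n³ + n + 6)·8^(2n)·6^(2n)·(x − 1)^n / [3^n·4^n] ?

R = 1/192

By the ratio test, |a_{n+1}/a_n| = [(3(n+1)³ + (n+1) + 6)/(3n³ + n + 6)] · 64·36/(3·4) → 192.
Convergence for |x − 1| · 192 < 1, i.e. |x − 1| < 1/192. So R = 1/192.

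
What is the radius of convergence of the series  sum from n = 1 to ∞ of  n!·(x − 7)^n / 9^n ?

Ratio test: |a_{n+1}/a_n| = (n+1) · 1/9 → ∞ as n → ∞.
The terms grow without bound for any (x − 7) ≠ 0, so R = 0 (convergence only at x = 7).

R = 0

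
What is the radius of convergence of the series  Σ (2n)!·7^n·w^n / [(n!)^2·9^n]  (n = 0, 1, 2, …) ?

R = 9/28

Ratio test: |a_{n+1}/a_n| = (2n+1)·(2n+2)/(n+1)² · 7/9 → 28/9 as n → ∞.
The series converges when 28/9 · |w| < 1, giving R = 9/28.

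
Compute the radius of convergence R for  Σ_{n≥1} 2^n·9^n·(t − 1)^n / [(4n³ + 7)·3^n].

The ratio of consecutive coefficients is [(4n³ + 7)/(4(n+1)³ + 7)] · 2·9/3 → 6.
Thus R = 1/(6) = 1/6.

R = 1/6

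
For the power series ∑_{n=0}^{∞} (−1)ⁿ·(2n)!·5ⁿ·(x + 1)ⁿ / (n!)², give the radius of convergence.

R = 1/20

By the ratio test, |a_{n+1}/a_n| = (2n+1)·(2n+2)/(n+1)² · 5 → 20.
Thus R = 1/(20) = 1/20.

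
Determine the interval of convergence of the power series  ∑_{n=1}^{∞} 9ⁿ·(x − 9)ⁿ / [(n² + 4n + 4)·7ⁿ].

Ratio test: |a_{n+1}/a_n| = [(n² + 4n + 4)/((n+1)² + 4(n+1) + 4)] · 9/7 → 9/7 as n → ∞.
The series converges when 9/7 · |x − 9| < 1, giving R = 7/9.
Check x = 88/9: the terms are on the order of 1/n², so the series converges absolutely by comparison with the p-series (p = 2 > 1).
Check x = 74/9: the series is dominated by a constant times Σ 1/n², which converges (p = 2 > 1).

[74/9, 88/9]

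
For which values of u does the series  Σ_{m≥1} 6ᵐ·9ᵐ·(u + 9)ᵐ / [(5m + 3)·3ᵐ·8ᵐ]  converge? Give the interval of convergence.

[-85/9, -77/9)

Apply the ratio test: |a_{m+1}| / |a_m| = [(5m + 3)/(5(m+1) + 3)] · 6·9/(3·8), which tends to 9/4 as m → ∞.
Hence the series converges for |u + 9| < 1/(9/4) = 4/9, so the radius of convergence is 4/9.
At u = -77/9: comparison with the harmonic series Σ 1/m shows the series diverges.
Endpoint u = -85/9: convergence follows from the alternating series test (terms decrease monotonically to 0).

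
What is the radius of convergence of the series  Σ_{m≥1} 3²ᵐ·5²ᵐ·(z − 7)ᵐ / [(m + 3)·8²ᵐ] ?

Apply the ratio test: |a_{m+1}| / |a_m| = [(m + 3)/((m+1) + 3)] · 9·25/64, which tends to 225/64 as m → ∞.
Convergence for |z − 7| · 225/64 < 1, i.e. |z − 7| < 64/225. So R = 64/225.

R = 64/225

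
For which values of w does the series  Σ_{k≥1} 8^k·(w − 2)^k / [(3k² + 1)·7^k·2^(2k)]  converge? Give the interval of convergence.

[-3/2, 11/2]

The ratio of consecutive coefficients is [(3k² + 1)/(3(k+1)² + 1)] · 8/(7·4) → 2/7.
The series converges when 2/7 · |w − 2| < 1, giving R = 7/2.
Endpoint w = 11/2: the series is dominated by a constant times Σ 1/k², which converges (p = 2 > 1).
When w = -3/2, the series is dominated by a constant times Σ 1/k², which converges (p = 2 > 1).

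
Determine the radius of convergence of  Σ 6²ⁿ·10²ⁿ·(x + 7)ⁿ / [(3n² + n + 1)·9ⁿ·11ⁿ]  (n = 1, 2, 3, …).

By the ratio test, |a_{n+1}/a_n| = [(3n² + n + 1)/(3(n+1)² + (n+1) + 1)] · 36·100/(9·11) → 400/11.
Thus R = 1/(400/11) = 11/400.

R = 11/400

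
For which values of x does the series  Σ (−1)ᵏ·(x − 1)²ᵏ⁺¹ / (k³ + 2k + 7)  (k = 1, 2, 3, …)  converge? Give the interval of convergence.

[0, 2]

Ratio test: |a_{k+1}/a_k| = (k³ + 2k + 7)/((k+1)³ + 2(k+1) + 7) → 1 as k → ∞.
Since the exponent of (x − 1) increases by 2 each term, convergence requires |x − 1|² < 1, hence R = 1.
Endpoint x = 2: the series is dominated by a constant times Σ 1/k³, which converges (p = 3 > 1).
Endpoint x = 0: absolute convergence follows by limit comparison with Σ 1/k³.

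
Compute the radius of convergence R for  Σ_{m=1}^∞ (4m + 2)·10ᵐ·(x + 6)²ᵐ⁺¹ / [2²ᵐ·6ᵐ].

R = 2√15/5

Ratio test: |a_{m+1}/a_m| = [(4(m+1) + 2)/(4m + 2)] · 10/(4·6) → 5/12 as m → ∞.
Since the exponent of (x + 6) increases by 2 each term, convergence requires |x + 6|² < 12/5, hence R = 2√15/5.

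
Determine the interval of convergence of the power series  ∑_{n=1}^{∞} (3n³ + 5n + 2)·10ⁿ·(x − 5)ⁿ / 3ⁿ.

(47/10, 53/10)

The ratio of consecutive coefficients is [(3(n+1)³ + 5(n+1) + 2)/(3n³ + 5n + 2)] · 10/3 → 10/3.
Thus R = 1/(10/3) = 3/10.
At x = 53/10: the terms do not tend to 0, so the series diverges.
Endpoint x = 47/10: the terms do not tend to 0, so the series diverges.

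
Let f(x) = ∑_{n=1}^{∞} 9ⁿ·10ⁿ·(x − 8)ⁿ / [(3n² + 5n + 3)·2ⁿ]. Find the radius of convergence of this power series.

The ratio of consecutive coefficients is [(3n² + 5n + 3)/(3(n+1)² + 5(n+1) + 3)] · 9·10/2 → 45.
Convergence for |x − 8| · 45 < 1, i.e. |x − 8| < 1/45. So R = 1/45.

R = 1/45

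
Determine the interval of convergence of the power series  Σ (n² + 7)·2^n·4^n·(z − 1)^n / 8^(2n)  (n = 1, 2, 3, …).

Apply the ratio test: |a_{n+1}| / |a_n| = [((n+1)² + 7)/(n² + 7)] · 2·4/64, which tends to 1/8 as n → ∞.
The series converges when 1/8 · |z − 1| < 1, giving R = 8.
At z = 9: the terms have absolute value of order n², which does not tend to 0, so the series diverges by the divergence test.
Check z = -7: the terms do not tend to 0, so the series diverges.

(-7, 9)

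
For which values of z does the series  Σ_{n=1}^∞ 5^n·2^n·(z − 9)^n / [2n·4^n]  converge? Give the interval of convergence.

[43/5, 47/5)

The ratio of consecutive coefficients is [2n/2(n+1)] · 5·2/4 → 5/2.
Hence the series converges for |z − 9| < 1/(5/2) = 2/5, so the radius of convergence is 2/5.
Endpoint z = 47/5: the terms behave like c/n; limit comparison with the harmonic series gives divergence.
When z = 43/5, an alternating series whose terms decrease to 0 in absolute value, so it converges by the Leibniz criterion.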